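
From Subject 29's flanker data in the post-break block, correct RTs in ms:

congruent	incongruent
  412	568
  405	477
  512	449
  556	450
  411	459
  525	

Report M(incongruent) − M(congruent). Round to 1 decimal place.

M(congruent) = 2821/6 = 470.167
M(incongruent) = 2403/5 = 480.600
Difference = 480.600 − 470.167 = 10.433 ms

10.4 ms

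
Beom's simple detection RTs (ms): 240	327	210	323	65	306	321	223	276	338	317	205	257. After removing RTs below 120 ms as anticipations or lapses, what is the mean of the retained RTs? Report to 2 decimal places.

278.58 ms

Excluded: 65
Retained (n=12): Σ = 3343
Mean = 3343/12 = 278.5833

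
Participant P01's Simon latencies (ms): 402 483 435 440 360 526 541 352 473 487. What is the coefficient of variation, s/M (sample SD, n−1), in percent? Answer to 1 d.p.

14.3%

n = 10, Σ = 4499, M = 449.9000
Σ(x−M)² = 37376.900; s = √(37376.900/9) = 64.4437
CV = 64.4437 / 449.9000 = 0.14324 = 14.324%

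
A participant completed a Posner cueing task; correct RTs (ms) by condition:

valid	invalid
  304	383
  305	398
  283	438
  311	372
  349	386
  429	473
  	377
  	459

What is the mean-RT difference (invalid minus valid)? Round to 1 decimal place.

80.6 ms

M(valid) = 1981/6 = 330.167
M(invalid) = 3286/8 = 410.750
Difference = 410.750 − 330.167 = 80.583 ms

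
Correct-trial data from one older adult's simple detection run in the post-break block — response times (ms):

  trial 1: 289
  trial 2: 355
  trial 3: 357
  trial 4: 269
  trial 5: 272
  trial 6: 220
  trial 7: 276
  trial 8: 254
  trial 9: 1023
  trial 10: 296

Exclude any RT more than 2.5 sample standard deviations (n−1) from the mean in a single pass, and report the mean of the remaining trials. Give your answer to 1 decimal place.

n = 10, ΣRT = 3611, M = 361.100
Σ(x−M)² = 502644.90; s = √(502644.90/9) = 236.325
Cutoffs: 361.100 ± 2.5·236.325 → [-229.7, 951.9]
Outside: 1023 → excluded.
Retained (n=9): Σ = 2588, mean = 2588/9 = 287.556

287.6 ms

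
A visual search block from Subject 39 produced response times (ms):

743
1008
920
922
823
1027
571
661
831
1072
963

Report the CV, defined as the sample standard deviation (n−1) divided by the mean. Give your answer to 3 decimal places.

n = 11, Σ = 9541, M = 867.3636
Σ(x−M)² = 251214.545; s = √(251214.545/10) = 158.4975
CV = 158.4975 / 867.3636 = 0.18273

0.183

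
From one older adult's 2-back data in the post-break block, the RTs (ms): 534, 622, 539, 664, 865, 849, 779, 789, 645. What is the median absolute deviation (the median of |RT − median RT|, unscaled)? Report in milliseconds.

Sorted: 534, 539, 622, 645, 664, 779, 789, 849, 865 → median = 664
|x − 664|: 130, 42, 125, 0, 201, 185, 115, 125, 19
Sorted deviations: 0, 19, 42, 115, 125, 125, 130, 185, 201 → MAD = 125

125 ms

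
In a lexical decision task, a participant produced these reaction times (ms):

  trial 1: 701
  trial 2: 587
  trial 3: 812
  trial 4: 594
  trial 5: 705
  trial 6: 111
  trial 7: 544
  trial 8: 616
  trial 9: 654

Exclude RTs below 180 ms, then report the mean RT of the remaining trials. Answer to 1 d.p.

Excluded: 111
Retained (n=8): Σ = 5213
Mean = 5213/8 = 651.6250

651.6 ms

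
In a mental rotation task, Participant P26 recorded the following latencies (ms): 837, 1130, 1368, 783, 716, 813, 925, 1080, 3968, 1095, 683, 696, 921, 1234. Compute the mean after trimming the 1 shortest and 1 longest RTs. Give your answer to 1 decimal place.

Sorted: 683, 696, 716, 783, 813, 837, 921, 925, 1080, 1095, 1130, 1234, 1368, 3968
Drop lowest 1 (683) and highest 1 (3968)
Remaining (n=12): Σ = 11598, mean = 11598/12 = 966.500

966.5 ms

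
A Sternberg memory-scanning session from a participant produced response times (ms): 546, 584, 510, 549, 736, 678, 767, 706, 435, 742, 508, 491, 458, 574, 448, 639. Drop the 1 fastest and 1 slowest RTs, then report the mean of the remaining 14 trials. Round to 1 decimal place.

Sorted: 435, 448, 458, 491, 508, 510, 546, 549, 574, 584, 639, 678, 706, 736, 742, 767
Drop lowest 1 (435) and highest 1 (767)
Remaining (n=14): Σ = 8169, mean = 8169/14 = 583.500

583.5 ms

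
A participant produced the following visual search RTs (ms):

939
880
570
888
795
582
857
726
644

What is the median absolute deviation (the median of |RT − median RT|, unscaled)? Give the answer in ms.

93 ms

Sorted: 570, 582, 644, 726, 795, 857, 880, 888, 939 → median = 795
|x − 795|: 144, 85, 225, 93, 0, 213, 62, 69, 151
Sorted deviations: 0, 62, 69, 85, 93, 144, 151, 213, 225 → MAD = 93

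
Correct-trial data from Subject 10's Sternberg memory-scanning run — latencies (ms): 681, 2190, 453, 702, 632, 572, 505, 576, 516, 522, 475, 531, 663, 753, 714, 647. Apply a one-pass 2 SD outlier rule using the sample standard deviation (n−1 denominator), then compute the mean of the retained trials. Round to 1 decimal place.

n = 16, ΣRT = 11132, M = 695.750
Σ(x−M)² = 2507503.00; s = √(2507503.00/15) = 408.860
Cutoffs: 695.750 ± 2·408.860 → [-122.0, 1513.5]
Outside: 2190 → excluded.
Retained (n=15): Σ = 8942, mean = 8942/15 = 596.133

596.1 ms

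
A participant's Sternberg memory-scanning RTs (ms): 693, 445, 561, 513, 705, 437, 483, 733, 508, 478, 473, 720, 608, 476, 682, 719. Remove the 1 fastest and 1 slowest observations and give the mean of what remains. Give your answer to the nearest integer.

Sorted: 437, 445, 473, 476, 478, 483, 508, 513, 561, 608, 682, 693, 705, 719, 720, 733
Drop lowest 1 (437) and highest 1 (733)
Remaining (n=14): Σ = 8064, mean = 8064/14 = 576.000

576 ms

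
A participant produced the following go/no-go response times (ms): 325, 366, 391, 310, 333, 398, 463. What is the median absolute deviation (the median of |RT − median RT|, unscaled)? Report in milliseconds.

33 ms

Sorted: 310, 325, 333, 366, 391, 398, 463 → median = 366
|x − 366|: 41, 0, 25, 56, 33, 32, 97
Sorted deviations: 0, 25, 32, 33, 41, 56, 97 → MAD = 33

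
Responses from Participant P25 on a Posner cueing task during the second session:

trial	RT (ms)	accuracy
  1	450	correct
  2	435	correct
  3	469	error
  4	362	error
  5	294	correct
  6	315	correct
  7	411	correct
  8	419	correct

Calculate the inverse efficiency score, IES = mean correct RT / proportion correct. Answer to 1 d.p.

Correct trials (n=6): 450, 435, 294, 315, 411, 419
Mean correct RT = 2324/6 = 387.3333 ms
Proportion correct = 6/8
IES = 387.3333 / (6/8) = 516.444 ms

516.4 ms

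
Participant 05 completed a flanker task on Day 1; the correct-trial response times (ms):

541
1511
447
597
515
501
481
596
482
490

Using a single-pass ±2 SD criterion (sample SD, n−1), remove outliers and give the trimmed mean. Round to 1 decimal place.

516.7 ms

n = 10, ΣRT = 6161, M = 616.100
Σ(x−M)² = 911454.90; s = √(911454.90/9) = 318.234
Cutoffs: 616.100 ± 2·318.234 → [-20.4, 1252.6]
Outside: 1511 → excluded.
Retained (n=9): Σ = 4650, mean = 4650/9 = 516.667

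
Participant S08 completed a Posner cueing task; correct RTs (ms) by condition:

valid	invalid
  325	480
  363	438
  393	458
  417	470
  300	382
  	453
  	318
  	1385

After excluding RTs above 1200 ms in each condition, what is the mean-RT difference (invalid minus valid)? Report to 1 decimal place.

68.8 ms

invalid: exclude 1385
M(valid) = 1798/5 = 359.600
M(invalid) = 2999/7 = 428.429
Difference = 428.429 − 359.600 = 68.829 ms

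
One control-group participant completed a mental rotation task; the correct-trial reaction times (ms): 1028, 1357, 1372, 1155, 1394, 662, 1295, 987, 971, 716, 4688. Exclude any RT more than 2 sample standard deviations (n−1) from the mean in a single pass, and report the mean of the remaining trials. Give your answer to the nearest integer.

n = 11, ΣRT = 15625, M = 1420.455
Σ(x−M)² = 12385554.73; s = √(12385554.73/10) = 1112.904
Cutoffs: 1420.455 ± 2·1112.904 → [-805.4, 3646.3]
Outside: 4688 → excluded.
Retained (n=10): Σ = 10937, mean = 10937/10 = 1093.700

1094 ms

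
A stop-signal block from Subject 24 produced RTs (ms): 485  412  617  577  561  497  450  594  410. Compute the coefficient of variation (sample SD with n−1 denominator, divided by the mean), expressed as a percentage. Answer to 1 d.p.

15.4%

n = 9, Σ = 4603, M = 511.4444
Σ(x−M)² = 49574.222; s = √(49574.222/8) = 78.7196
CV = 78.7196 / 511.4444 = 0.15392 = 15.392%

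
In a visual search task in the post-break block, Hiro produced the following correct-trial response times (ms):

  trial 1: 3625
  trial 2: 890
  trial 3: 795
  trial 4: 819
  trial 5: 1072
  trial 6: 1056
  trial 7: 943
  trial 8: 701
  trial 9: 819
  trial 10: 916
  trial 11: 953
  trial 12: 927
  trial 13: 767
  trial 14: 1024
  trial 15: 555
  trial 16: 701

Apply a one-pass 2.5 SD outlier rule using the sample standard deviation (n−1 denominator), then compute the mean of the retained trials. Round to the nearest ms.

863 ms

n = 16, ΣRT = 16563, M = 1035.188
Σ(x−M)² = 7448316.44; s = √(7448316.44/15) = 704.666
Cutoffs: 1035.188 ± 2.5·704.666 → [-726.5, 2796.9]
Outside: 3625 → excluded.
Retained (n=15): Σ = 12938, mean = 12938/15 = 862.533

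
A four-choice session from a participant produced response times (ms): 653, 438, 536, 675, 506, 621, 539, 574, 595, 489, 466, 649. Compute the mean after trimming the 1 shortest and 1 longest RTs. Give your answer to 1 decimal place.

Sorted: 438, 466, 489, 506, 536, 539, 574, 595, 621, 649, 653, 675
Drop lowest 1 (438) and highest 1 (675)
Remaining (n=10): Σ = 5628, mean = 5628/10 = 562.800

562.8 ms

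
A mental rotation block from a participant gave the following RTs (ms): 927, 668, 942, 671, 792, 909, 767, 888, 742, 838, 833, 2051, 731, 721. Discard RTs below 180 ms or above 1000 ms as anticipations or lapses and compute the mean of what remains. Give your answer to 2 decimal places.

802.23 ms

Excluded: 2051
Retained (n=13): Σ = 10429
Mean = 10429/13 = 802.2308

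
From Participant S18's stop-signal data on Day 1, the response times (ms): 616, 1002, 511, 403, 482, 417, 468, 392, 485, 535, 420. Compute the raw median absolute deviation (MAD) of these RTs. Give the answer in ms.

62 ms

Sorted: 392, 403, 417, 420, 468, 482, 485, 511, 535, 616, 1002 → median = 482
|x − 482|: 134, 520, 29, 79, 0, 65, 14, 90, 3, 53, 62
Sorted deviations: 0, 3, 14, 29, 53, 62, 65, 79, 90, 134, 520 → MAD = 62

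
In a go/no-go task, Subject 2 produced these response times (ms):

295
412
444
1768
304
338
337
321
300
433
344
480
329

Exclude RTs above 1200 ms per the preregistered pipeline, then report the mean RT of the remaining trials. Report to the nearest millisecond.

Excluded: 1768
Retained (n=12): Σ = 4337
Mean = 4337/12 = 361.4167

361 ms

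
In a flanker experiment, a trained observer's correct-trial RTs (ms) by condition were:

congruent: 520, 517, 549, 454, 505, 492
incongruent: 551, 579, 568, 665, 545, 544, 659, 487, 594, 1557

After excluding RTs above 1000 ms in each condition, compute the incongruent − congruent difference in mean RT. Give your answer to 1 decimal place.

incongruent: exclude 1557
M(congruent) = 3037/6 = 506.167
M(incongruent) = 5192/9 = 576.889
Difference = 576.889 − 506.167 = 70.722 ms

70.7 ms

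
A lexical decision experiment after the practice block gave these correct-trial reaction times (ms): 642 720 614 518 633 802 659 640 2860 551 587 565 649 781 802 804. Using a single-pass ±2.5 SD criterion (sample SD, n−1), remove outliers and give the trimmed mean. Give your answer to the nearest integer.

664 ms

n = 16, ΣRT = 12827, M = 801.688
Σ(x−M)² = 4648189.44; s = √(4648189.44/15) = 556.668
Cutoffs: 801.688 ± 2.5·556.668 → [-590.0, 2193.4]
Outside: 2860 → excluded.
Retained (n=15): Σ = 9967, mean = 9967/15 = 664.467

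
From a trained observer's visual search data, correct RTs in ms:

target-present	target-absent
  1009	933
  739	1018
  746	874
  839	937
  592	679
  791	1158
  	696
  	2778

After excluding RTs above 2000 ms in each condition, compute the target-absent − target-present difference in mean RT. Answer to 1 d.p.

113.3 ms

target-absent: exclude 2778
M(target-present) = 4716/6 = 786.000
M(target-absent) = 6295/7 = 899.286
Difference = 899.286 − 786.000 = 113.286 ms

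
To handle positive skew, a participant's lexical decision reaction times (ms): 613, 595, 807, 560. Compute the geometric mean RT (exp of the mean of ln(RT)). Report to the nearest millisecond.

ln(RT): 6.4184, 6.3886, 6.6933, 6.3279
Mean ln(RT) = 25.8282/4 = 6.45705
Geometric mean = exp(6.45705) = 637.18 ms

637 ms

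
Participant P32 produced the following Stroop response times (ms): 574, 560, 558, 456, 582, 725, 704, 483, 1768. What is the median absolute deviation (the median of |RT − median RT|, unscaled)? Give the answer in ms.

91 ms

Sorted: 456, 483, 558, 560, 574, 582, 704, 725, 1768 → median = 574
|x − 574|: 0, 14, 16, 118, 8, 151, 130, 91, 1194
Sorted deviations: 0, 8, 14, 16, 91, 118, 130, 151, 1194 → MAD = 91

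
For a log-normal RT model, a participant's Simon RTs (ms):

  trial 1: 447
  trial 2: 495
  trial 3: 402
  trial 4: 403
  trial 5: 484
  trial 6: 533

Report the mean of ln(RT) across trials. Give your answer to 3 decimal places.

6.127

ln(RT): 6.1026, 6.2046, 5.9965, 5.9989, 6.1821, 6.2785
Σ ln(RT) = 36.7631
Mean = 36.7631/6 = 6.12719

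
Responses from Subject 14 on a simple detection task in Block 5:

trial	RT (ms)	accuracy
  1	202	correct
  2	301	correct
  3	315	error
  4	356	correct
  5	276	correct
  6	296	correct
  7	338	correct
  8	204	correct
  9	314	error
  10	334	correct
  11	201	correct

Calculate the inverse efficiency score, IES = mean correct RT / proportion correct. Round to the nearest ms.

341 ms

Correct trials (n=9): 202, 301, 356, 276, 296, 338, 204, 334, 201
Mean correct RT = 2508/9 = 278.6667 ms
Proportion correct = 9/11
IES = 278.6667 / (9/11) = 340.593 ms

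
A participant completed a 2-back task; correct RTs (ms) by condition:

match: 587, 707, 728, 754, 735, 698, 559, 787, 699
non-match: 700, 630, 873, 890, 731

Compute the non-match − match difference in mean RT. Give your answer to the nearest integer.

70 ms

M(match) = 6254/9 = 694.889
M(non-match) = 3824/5 = 764.800
Difference = 764.800 − 694.889 = 69.911 ms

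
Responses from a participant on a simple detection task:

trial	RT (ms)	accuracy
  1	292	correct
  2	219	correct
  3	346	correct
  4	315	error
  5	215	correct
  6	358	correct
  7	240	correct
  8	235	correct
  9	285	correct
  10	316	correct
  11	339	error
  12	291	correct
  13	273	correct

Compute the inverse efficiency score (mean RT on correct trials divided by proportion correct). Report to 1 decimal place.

329.8 ms

Correct trials (n=11): 292, 219, 346, 215, 358, 240, 235, 285, 316, 291, 273
Mean correct RT = 3070/11 = 279.0909 ms
Proportion correct = 11/13
IES = 279.0909 / (11/13) = 329.835 ms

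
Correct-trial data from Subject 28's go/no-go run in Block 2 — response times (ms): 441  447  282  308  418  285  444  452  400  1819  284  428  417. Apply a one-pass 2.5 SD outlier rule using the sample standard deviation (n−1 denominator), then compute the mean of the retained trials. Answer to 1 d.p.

383.8 ms

n = 13, ΣRT = 6425, M = 494.231
Σ(x−M)² = 1957124.31; s = √(1957124.31/12) = 403.849
Cutoffs: 494.231 ± 2.5·403.849 → [-515.4, 1503.9]
Outside: 1819 → excluded.
Retained (n=12): Σ = 4606, mean = 4606/12 = 383.833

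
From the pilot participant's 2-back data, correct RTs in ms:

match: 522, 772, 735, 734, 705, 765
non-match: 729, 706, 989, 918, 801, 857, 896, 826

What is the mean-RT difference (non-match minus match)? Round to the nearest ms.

M(match) = 4233/6 = 705.500
M(non-match) = 6722/8 = 840.250
Difference = 840.250 − 705.500 = 134.750 ms

135 ms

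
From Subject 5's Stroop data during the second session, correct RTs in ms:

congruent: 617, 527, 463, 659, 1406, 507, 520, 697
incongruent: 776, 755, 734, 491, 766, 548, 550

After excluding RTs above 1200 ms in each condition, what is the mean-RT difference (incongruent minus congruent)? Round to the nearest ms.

congruent: exclude 1406
M(congruent) = 3990/7 = 570.000
M(incongruent) = 4620/7 = 660.000
Difference = 660.000 − 570.000 = 90.000 ms

90 ms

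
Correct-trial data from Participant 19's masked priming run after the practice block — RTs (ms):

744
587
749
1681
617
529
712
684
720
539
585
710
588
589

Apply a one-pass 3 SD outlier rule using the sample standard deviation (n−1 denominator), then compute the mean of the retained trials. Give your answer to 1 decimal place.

642.5 ms

n = 14, ΣRT = 10034, M = 716.714
Σ(x−M)² = 1076596.86; s = √(1076596.86/13) = 287.776
Cutoffs: 716.714 ± 3·287.776 → [-146.6, 1580.0]
Outside: 1681 → excluded.
Retained (n=13): Σ = 8353, mean = 8353/13 = 642.538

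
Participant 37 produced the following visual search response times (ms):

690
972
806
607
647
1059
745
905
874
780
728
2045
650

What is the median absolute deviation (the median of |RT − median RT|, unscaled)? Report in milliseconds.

125 ms

Sorted: 607, 647, 650, 690, 728, 745, 780, 806, 874, 905, 972, 1059, 2045 → median = 780
|x − 780|: 90, 192, 26, 173, 133, 279, 35, 125, 94, 0, 52, 1265, 130
Sorted deviations: 0, 26, 35, 52, 90, 94, 125, 130, 133, 173, 192, 279, 1265 → MAD = 125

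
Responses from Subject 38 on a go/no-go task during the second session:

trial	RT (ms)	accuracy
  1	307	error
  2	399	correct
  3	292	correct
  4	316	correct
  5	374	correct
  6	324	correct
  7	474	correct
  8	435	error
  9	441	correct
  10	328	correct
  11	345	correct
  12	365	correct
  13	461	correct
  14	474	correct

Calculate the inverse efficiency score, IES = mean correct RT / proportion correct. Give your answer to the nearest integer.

447 ms

Correct trials (n=12): 399, 292, 316, 374, 324, 474, 441, 328, 345, 365, 461, 474
Mean correct RT = 4593/12 = 382.7500 ms
Proportion correct = 12/14
IES = 382.7500 / (12/14) = 446.542 ms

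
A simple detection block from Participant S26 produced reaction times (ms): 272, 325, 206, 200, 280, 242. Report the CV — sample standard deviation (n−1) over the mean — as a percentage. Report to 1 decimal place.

18.8%

n = 6, Σ = 1525, M = 254.1667
Σ(x−M)² = 11404.833; s = √(11404.833/5) = 47.7595
CV = 47.7595 / 254.1667 = 0.18791 = 18.791%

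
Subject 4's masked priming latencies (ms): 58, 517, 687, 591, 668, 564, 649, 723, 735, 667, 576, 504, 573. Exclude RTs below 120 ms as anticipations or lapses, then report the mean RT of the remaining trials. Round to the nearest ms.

621 ms

Excluded: 58
Retained (n=12): Σ = 7454
Mean = 7454/12 = 621.1667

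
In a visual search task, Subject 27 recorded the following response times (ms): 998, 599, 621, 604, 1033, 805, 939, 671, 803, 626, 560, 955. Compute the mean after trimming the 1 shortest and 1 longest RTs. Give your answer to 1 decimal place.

762.1 ms

Sorted: 560, 599, 604, 621, 626, 671, 803, 805, 939, 955, 998, 1033
Drop lowest 1 (560) and highest 1 (1033)
Remaining (n=10): Σ = 7621, mean = 7621/10 = 762.100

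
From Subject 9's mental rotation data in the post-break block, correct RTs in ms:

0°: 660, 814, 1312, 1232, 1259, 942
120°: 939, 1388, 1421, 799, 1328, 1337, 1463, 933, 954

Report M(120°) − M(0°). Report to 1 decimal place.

M(0°) = 6219/6 = 1036.500
M(120°) = 10562/9 = 1173.556
Difference = 1173.556 − 1036.500 = 137.056 ms

137.1 ms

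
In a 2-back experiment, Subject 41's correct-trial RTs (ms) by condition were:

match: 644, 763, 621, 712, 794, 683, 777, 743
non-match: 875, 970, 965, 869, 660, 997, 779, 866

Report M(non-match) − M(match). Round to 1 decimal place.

155.5 ms

M(match) = 5737/8 = 717.125
M(non-match) = 6981/8 = 872.625
Difference = 872.625 − 717.125 = 155.500 ms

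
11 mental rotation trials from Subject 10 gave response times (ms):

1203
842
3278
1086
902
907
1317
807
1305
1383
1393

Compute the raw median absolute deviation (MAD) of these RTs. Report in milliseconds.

Sorted: 807, 842, 902, 907, 1086, 1203, 1305, 1317, 1383, 1393, 3278 → median = 1203
|x − 1203|: 0, 361, 2075, 117, 301, 296, 114, 396, 102, 180, 190
Sorted deviations: 0, 102, 114, 117, 180, 190, 296, 301, 361, 396, 2075 → MAD = 190

190 ms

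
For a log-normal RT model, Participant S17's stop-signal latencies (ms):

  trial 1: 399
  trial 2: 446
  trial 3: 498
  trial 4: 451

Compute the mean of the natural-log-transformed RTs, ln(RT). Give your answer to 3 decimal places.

6.103

ln(RT): 5.9890, 6.1003, 6.2106, 6.1115
Σ ln(RT) = 24.4113
Mean = 24.4113/4 = 6.10284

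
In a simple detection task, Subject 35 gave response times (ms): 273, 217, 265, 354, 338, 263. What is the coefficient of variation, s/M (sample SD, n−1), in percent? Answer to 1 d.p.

18.0%

n = 6, Σ = 1710, M = 285.0000
Σ(x−M)² = 13222.000; s = √(13222.000/5) = 51.4237
CV = 51.4237 / 285.0000 = 0.18043 = 18.043%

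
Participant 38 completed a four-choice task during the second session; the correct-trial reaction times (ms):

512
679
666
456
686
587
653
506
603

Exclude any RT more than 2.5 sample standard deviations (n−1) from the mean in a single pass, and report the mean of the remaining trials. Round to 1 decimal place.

594.2 ms

n = 9, ΣRT = 5348, M = 594.222
Σ(x−M)² = 57995.56; s = √(57995.56/8) = 85.144
Cutoffs: 594.222 ± 2.5·85.144 → [381.4, 807.1]
No RTs fall outside the cutoffs; all 9 retained. Mean = 5348/9 = 594.222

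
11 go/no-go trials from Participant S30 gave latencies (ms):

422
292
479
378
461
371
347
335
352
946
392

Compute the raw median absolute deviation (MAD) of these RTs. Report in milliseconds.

Sorted: 292, 335, 347, 352, 371, 378, 392, 422, 461, 479, 946 → median = 378
|x − 378|: 44, 86, 101, 0, 83, 7, 31, 43, 26, 568, 14
Sorted deviations: 0, 7, 14, 26, 31, 43, 44, 83, 86, 101, 568 → MAD = 43

43 ms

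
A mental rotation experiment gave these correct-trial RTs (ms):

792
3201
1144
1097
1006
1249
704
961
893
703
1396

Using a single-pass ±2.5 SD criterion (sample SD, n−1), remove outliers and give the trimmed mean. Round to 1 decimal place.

n = 11, ΣRT = 13146, M = 1195.091
Σ(x−M)² = 4906792.91; s = √(4906792.91/10) = 700.485
Cutoffs: 1195.091 ± 2.5·700.485 → [-556.1, 2946.3]
Outside: 3201 → excluded.
Retained (n=10): Σ = 9945, mean = 9945/10 = 994.500

994.5 ms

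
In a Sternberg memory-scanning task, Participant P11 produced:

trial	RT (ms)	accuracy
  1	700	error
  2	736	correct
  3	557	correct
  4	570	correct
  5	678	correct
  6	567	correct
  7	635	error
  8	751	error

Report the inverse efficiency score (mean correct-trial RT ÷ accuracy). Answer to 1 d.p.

994.6 ms

Correct trials (n=5): 736, 557, 570, 678, 567
Mean correct RT = 3108/5 = 621.6000 ms
Proportion correct = 5/8
IES = 621.6000 / (5/8) = 994.560 ms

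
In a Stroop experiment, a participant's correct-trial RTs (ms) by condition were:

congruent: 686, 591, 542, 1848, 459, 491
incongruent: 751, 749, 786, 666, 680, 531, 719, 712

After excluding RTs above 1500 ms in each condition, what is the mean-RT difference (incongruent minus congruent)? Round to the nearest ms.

145 ms

congruent: exclude 1848
M(congruent) = 2769/5 = 553.800
M(incongruent) = 5594/8 = 699.250
Difference = 699.250 − 553.800 = 145.450 ms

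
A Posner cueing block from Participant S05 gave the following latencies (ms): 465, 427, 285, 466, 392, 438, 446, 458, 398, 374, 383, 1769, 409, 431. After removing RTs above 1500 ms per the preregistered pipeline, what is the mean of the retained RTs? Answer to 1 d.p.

413.2 ms

Excluded: 1769
Retained (n=13): Σ = 5372
Mean = 5372/13 = 413.2308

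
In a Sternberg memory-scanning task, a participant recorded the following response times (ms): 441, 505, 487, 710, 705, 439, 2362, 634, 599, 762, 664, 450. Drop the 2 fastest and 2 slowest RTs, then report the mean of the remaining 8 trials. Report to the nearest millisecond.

Sorted: 439, 441, 450, 487, 505, 599, 634, 664, 705, 710, 762, 2362
Drop lowest 2 (439, 441) and highest 2 (762, 2362)
Remaining (n=8): Σ = 4754, mean = 4754/8 = 594.250

594 ms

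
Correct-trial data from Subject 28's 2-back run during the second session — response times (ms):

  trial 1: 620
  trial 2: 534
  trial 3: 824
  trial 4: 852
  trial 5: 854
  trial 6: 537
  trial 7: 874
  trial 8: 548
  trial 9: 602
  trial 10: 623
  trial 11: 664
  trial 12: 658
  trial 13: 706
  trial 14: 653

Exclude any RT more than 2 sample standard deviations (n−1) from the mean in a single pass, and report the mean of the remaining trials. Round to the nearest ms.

682 ms

n = 14, ΣRT = 9549, M = 682.071
Σ(x−M)² = 192438.93; s = √(192438.93/13) = 121.668
Cutoffs: 682.071 ± 2·121.668 → [438.7, 925.4]
No RTs fall outside the cutoffs; all 14 retained. Mean = 9549/14 = 682.071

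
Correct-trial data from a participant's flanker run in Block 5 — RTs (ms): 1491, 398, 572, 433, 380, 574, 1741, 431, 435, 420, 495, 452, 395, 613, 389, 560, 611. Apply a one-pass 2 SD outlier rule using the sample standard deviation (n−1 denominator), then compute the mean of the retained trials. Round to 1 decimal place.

477.2 ms

n = 17, ΣRT = 10390, M = 611.176
Σ(x−M)² = 2421742.47; s = √(2421742.47/16) = 389.049
Cutoffs: 611.176 ± 2·389.049 → [-166.9, 1389.3]
Outside: 1491, 1741 → excluded.
Retained (n=15): Σ = 7158, mean = 7158/15 = 477.200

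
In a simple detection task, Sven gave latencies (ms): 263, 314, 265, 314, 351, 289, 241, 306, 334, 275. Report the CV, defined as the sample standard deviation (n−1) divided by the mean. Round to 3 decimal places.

0.117

n = 10, Σ = 2952, M = 295.2000
Σ(x−M)² = 10775.600; s = √(10775.600/9) = 34.6019
CV = 34.6019 / 295.2000 = 0.11721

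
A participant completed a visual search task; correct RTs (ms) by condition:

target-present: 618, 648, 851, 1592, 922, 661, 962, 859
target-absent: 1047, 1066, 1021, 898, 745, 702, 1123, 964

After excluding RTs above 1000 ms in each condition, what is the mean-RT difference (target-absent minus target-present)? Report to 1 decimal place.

38.5 ms

target-present: exclude 1592
target-absent: exclude 1047, 1066, 1021, 1123
M(target-present) = 5521/7 = 788.714
M(target-absent) = 3309/4 = 827.250
Difference = 827.250 − 788.714 = 38.536 ms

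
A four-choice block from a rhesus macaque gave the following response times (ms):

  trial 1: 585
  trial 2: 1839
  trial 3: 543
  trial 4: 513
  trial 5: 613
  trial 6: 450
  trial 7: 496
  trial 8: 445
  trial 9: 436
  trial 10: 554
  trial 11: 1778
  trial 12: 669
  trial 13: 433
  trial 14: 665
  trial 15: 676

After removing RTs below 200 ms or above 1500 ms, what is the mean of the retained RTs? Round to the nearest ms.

Excluded: 1778, 1839
Retained (n=13): Σ = 7078
Mean = 7078/13 = 544.4615

544 ms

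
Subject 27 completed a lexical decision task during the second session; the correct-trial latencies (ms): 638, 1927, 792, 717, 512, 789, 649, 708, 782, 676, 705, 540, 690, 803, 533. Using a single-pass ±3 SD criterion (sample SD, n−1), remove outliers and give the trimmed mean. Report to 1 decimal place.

681.0 ms

n = 15, ΣRT = 11461, M = 764.067
Σ(x−M)² = 1574010.93; s = √(1574010.93/14) = 335.305
Cutoffs: 764.067 ± 3·335.305 → [-241.8, 1770.0]
Outside: 1927 → excluded.
Retained (n=14): Σ = 9534, mean = 9534/14 = 681.000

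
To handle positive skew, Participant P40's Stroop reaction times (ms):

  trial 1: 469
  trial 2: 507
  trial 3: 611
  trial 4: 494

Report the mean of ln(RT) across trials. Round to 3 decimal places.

ln(RT): 6.1506, 6.2285, 6.4151, 6.2025
Σ ln(RT) = 24.9967
Mean = 24.9967/4 = 6.24919

6.249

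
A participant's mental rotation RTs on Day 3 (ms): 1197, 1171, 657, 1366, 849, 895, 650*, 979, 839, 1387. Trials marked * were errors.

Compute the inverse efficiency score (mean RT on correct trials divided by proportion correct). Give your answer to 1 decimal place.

1153.1 ms

Correct trials (n=9): 1197, 1171, 657, 1366, 849, 895, 979, 839, 1387
Mean correct RT = 9340/9 = 1037.7778 ms
Proportion correct = 9/10
IES = 1037.7778 / (9/10) = 1153.086 ms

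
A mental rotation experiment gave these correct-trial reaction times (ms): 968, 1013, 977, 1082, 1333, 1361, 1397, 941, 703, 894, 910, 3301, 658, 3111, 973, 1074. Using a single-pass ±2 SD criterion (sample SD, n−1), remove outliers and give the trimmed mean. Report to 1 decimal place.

n = 16, ΣRT = 20696, M = 1293.500
Σ(x−M)² = 9014106.00; s = √(9014106.00/15) = 775.203
Cutoffs: 1293.500 ± 2·775.203 → [-256.9, 2843.9]
Outside: 3111, 3301 → excluded.
Retained (n=14): Σ = 14284, mean = 14284/14 = 1020.286

1020.3 ms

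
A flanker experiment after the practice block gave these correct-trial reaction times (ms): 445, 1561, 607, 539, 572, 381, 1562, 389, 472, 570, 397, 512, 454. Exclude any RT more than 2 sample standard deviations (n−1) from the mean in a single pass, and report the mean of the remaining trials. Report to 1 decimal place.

n = 13, ΣRT = 8461, M = 650.846
Σ(x−M)² = 2023969.69; s = √(2023969.69/12) = 410.687
Cutoffs: 650.846 ± 2·410.687 → [-170.5, 1472.2]
Outside: 1561, 1562 → excluded.
Retained (n=11): Σ = 5338, mean = 5338/11 = 485.273

485.3 ms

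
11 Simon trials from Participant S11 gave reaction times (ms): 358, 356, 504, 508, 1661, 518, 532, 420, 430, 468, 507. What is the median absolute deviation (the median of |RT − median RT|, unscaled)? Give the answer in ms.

36 ms

Sorted: 356, 358, 420, 430, 468, 504, 507, 508, 518, 532, 1661 → median = 504
|x − 504|: 146, 148, 0, 4, 1157, 14, 28, 84, 74, 36, 3
Sorted deviations: 0, 3, 4, 14, 28, 36, 74, 84, 146, 148, 1157 → MAD = 36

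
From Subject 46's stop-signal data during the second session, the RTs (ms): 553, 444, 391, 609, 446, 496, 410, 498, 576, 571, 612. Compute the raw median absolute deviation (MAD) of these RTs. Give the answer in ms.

Sorted: 391, 410, 444, 446, 496, 498, 553, 571, 576, 609, 612 → median = 498
|x − 498|: 55, 54, 107, 111, 52, 2, 88, 0, 78, 73, 114
Sorted deviations: 0, 2, 52, 54, 55, 73, 78, 88, 107, 111, 114 → MAD = 73

73 ms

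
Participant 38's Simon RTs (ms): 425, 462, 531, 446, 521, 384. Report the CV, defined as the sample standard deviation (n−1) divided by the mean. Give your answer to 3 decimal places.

n = 6, Σ = 2769, M = 461.5000
Σ(x−M)² = 15949.500; s = √(15949.500/5) = 56.4792
CV = 56.4792 / 461.5000 = 0.12238

0.122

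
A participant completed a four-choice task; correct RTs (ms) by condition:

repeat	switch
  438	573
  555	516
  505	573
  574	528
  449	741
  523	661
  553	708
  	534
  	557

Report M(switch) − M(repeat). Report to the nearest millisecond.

85 ms

M(repeat) = 3597/7 = 513.857
M(switch) = 5391/9 = 599.000
Difference = 599.000 − 513.857 = 85.143 ms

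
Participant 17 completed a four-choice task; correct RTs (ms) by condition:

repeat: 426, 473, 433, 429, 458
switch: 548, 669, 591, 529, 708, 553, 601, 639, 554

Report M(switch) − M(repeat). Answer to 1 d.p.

M(repeat) = 2219/5 = 443.800
M(switch) = 5392/9 = 599.111
Difference = 599.111 − 443.800 = 155.311 ms

155.3 ms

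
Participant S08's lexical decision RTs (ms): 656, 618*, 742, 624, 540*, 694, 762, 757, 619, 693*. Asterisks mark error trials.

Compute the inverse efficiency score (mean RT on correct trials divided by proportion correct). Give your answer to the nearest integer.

991 ms

Correct trials (n=7): 656, 742, 624, 694, 762, 757, 619
Mean correct RT = 4854/7 = 693.4286 ms
Proportion correct = 7/10
IES = 693.4286 / (7/10) = 990.612 ms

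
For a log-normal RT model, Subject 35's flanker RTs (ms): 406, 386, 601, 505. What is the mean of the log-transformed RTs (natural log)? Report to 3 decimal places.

ln(RT): 6.0064, 5.9558, 6.3986, 6.2246
Σ ln(RT) = 24.5853
Mean = 24.5853/4 = 6.14634

6.146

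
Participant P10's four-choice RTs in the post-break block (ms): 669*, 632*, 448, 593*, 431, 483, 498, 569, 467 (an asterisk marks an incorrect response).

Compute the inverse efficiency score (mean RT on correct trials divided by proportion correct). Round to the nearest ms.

Correct trials (n=6): 448, 431, 483, 498, 569, 467
Mean correct RT = 2896/6 = 482.6667 ms
Proportion correct = 6/9
IES = 482.6667 / (6/9) = 724.000 ms

724 ms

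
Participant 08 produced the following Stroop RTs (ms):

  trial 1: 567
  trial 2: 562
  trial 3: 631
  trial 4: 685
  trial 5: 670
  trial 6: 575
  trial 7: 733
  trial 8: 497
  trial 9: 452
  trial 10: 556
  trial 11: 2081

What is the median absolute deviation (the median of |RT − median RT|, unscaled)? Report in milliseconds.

Sorted: 452, 497, 556, 562, 567, 575, 631, 670, 685, 733, 2081 → median = 575
|x − 575|: 8, 13, 56, 110, 95, 0, 158, 78, 123, 19, 1506
Sorted deviations: 0, 8, 13, 19, 56, 78, 95, 110, 123, 158, 1506 → MAD = 78

78 ms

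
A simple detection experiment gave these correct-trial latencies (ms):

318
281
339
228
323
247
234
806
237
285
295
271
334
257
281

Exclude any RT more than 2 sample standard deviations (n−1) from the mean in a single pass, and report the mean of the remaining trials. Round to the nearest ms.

281 ms

n = 15, ΣRT = 4736, M = 315.733
Σ(x−M)² = 275832.93; s = √(275832.93/14) = 140.365
Cutoffs: 315.733 ± 2·140.365 → [35.0, 596.5]
Outside: 806 → excluded.
Retained (n=14): Σ = 3930, mean = 3930/14 = 280.714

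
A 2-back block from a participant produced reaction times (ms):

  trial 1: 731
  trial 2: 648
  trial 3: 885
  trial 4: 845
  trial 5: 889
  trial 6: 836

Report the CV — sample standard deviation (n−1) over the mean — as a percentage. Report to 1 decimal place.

11.9%

n = 6, Σ = 4834, M = 805.6667
Σ(x−M)² = 46139.333; s = √(46139.333/5) = 96.0618
CV = 96.0618 / 805.6667 = 0.11923 = 11.923%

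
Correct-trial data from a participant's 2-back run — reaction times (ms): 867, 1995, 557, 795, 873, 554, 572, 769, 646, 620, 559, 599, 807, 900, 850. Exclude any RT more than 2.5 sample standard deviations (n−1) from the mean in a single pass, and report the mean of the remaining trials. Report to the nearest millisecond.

n = 15, ΣRT = 11963, M = 797.533
Σ(x−M)² = 1777433.73; s = √(1777433.73/14) = 356.314
Cutoffs: 797.533 ± 2.5·356.314 → [-93.3, 1688.3]
Outside: 1995 → excluded.
Retained (n=14): Σ = 9968, mean = 9968/14 = 712.000

712 ms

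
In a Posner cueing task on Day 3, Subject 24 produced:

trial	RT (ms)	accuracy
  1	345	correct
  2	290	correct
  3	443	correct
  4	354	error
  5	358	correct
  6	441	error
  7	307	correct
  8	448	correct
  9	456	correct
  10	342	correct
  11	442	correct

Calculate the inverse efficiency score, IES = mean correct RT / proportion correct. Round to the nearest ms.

Correct trials (n=9): 345, 290, 443, 358, 307, 448, 456, 342, 442
Mean correct RT = 3431/9 = 381.2222 ms
Proportion correct = 9/11
IES = 381.2222 / (9/11) = 465.938 ms

466 ms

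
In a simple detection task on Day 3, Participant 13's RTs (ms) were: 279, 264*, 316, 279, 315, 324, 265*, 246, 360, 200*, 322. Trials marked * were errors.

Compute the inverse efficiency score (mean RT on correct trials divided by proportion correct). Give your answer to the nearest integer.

420 ms

Correct trials (n=8): 279, 316, 279, 315, 324, 246, 360, 322
Mean correct RT = 2441/8 = 305.1250 ms
Proportion correct = 8/11
IES = 305.1250 / (8/11) = 419.547 ms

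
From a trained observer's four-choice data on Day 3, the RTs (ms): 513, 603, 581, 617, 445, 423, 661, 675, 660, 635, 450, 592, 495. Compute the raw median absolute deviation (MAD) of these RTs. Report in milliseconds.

Sorted: 423, 445, 450, 495, 513, 581, 592, 603, 617, 635, 660, 661, 675 → median = 592
|x − 592|: 79, 11, 11, 25, 147, 169, 69, 83, 68, 43, 142, 0, 97
Sorted deviations: 0, 11, 11, 25, 43, 68, 69, 79, 83, 97, 142, 147, 169 → MAD = 69

69 ms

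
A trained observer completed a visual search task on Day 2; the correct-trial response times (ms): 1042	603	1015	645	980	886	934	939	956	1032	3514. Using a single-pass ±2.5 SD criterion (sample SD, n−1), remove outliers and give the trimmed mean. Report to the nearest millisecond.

n = 11, ΣRT = 12546, M = 1140.545
Σ(x−M)² = 6412968.73; s = √(6412968.73/10) = 800.810
Cutoffs: 1140.545 ± 2.5·800.810 → [-861.5, 3142.6]
Outside: 3514 → excluded.
Retained (n=10): Σ = 9032, mean = 9032/10 = 903.200

903 ms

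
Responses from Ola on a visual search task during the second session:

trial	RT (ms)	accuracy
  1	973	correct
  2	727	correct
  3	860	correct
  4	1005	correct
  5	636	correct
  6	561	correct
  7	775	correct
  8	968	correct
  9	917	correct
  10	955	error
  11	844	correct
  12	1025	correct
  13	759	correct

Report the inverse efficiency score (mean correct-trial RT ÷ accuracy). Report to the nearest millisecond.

907 ms

Correct trials (n=12): 973, 727, 860, 1005, 636, 561, 775, 968, 917, 844, 1025, 759
Mean correct RT = 10050/12 = 837.5000 ms
Proportion correct = 12/13
IES = 837.5000 / (12/13) = 907.292 ms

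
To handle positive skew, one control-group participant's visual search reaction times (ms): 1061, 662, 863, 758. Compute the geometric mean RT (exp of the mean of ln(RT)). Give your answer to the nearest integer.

ln(RT): 6.9670, 6.4953, 6.7604, 6.6307
Mean ln(RT) = 26.8533/4 = 6.71333
Geometric mean = exp(6.71333) = 823.31 ms

823 ms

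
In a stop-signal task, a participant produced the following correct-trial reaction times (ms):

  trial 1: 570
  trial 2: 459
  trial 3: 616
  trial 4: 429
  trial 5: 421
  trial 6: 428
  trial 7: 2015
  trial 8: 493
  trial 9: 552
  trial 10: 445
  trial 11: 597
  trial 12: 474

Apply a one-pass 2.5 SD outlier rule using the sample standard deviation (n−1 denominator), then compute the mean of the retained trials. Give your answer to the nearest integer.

n = 12, ΣRT = 7499, M = 624.917
Σ(x−M)² = 2160340.92; s = √(2160340.92/11) = 443.164
Cutoffs: 624.917 ± 2.5·443.164 → [-483.0, 1732.8]
Outside: 2015 → excluded.
Retained (n=11): Σ = 5484, mean = 5484/11 = 498.545

499 ms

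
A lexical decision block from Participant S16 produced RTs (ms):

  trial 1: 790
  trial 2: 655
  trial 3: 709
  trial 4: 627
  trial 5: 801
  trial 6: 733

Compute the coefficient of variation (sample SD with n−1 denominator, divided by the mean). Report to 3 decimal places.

0.098

n = 6, Σ = 4315, M = 719.1667
Σ(x−M)² = 24620.833; s = √(24620.833/5) = 70.1724
CV = 70.1724 / 719.1667 = 0.09757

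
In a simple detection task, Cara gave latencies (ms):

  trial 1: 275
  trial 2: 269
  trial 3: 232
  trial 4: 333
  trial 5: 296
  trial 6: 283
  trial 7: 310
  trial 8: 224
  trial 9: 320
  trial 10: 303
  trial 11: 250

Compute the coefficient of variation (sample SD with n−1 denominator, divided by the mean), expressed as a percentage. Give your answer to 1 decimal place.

n = 11, Σ = 3095, M = 281.3636
Σ(x−M)² = 12568.545; s = √(12568.545/10) = 35.4521
CV = 35.4521 / 281.3636 = 0.12600 = 12.600%

12.6%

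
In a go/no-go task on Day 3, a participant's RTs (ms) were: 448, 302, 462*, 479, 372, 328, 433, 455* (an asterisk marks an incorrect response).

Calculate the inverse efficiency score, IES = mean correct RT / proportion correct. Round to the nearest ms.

Correct trials (n=6): 448, 302, 479, 372, 328, 433
Mean correct RT = 2362/6 = 393.6667 ms
Proportion correct = 6/8
IES = 393.6667 / (6/8) = 524.889 ms

525 ms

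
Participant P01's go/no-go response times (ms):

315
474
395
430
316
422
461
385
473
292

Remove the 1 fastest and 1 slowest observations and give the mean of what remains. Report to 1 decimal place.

399.6 ms

Sorted: 292, 315, 316, 385, 395, 422, 430, 461, 473, 474
Drop lowest 1 (292) and highest 1 (474)
Remaining (n=8): Σ = 3197, mean = 3197/8 = 399.625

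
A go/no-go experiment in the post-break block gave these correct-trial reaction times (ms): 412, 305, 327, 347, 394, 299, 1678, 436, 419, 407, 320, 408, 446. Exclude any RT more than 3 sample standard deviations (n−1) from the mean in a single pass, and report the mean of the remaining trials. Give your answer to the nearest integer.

n = 13, ΣRT = 6198, M = 476.769
Σ(x−M)² = 1594498.31; s = √(1594498.31/12) = 364.520
Cutoffs: 476.769 ± 3·364.520 → [-616.8, 1570.3]
Outside: 1678 → excluded.
Retained (n=12): Σ = 4520, mean = 4520/12 = 376.667

377 ms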